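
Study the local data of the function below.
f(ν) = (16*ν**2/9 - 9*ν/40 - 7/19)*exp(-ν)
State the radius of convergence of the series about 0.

The radius of convergence is infinite.

The factor exp(-ν) is entire and contributes no finite singular point.
The polynomial part has no poles.
No finite singular points: the Taylor series at 0 converges everywhere.


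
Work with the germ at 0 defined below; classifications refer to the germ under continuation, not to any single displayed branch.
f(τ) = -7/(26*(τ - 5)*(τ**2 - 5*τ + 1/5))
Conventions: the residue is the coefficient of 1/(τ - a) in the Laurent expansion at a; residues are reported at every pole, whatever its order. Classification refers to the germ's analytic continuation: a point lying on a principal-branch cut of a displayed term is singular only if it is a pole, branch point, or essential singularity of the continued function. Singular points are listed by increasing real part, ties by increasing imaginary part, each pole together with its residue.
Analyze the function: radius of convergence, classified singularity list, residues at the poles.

Denominator factor (τ - 5): pole of order 1 at 5, modulus 5.
Denominator factor (τ**2 - 5*τ + 1/5): discriminant 121/5, real irrational roots 5/2 + (11/10)*sqrt(5) and 5/2 - (11/10)*sqrt(5); poles of order 1, moduli 5/2 + (11/10)*sqrt(5) and 5/2 - (11/10)*sqrt(5).
The radius of convergence is the smallest modulus among the singular points: 5/2 - (11/10)*sqrt(5).
The factor τ**2 - 5*τ + 1/5 splits as (τ - a)(τ - a') with a = 5/2 - (11/10)*sqrt(5), a' = 5/2 + (11/10)*sqrt(5). At the order-1 pole a set g(τ) = (τ - a)*f(τ) = [-7/(26*(τ - 5))] / (τ - a').
Simple pole: residue = g(a) at a = 5/2 - (11/10)*sqrt(5), which is 35/52 - (175/572)*sqrt(5).
The factor τ**2 - 5*τ + 1/5 splits as (τ - a)(τ - a') with a = 5/2 + (11/10)*sqrt(5), a' = 5/2 - (11/10)*sqrt(5). At the order-1 pole a set g(τ) = (τ - a)*f(τ) = [-7/(26*(τ - 5))] / (τ - a').
Simple pole: residue = g(a) at a = 5/2 + (11/10)*sqrt(5), which is 35/52 + (175/572)*sqrt(5).
At the order-1 pole 5 set g(τ) = (τ - (5))*f(τ) = -7/(26*(τ**2 - 5*τ + 1/5)).
Simple pole: residue = g(a) at a = 5, which is -35/26.
List the singular points by increasing real part (a conjugate pair: the negative imaginary part first).

Radius of convergence at 0: 5/2 - (11/10)*sqrt(5).
At 5/2 - (11/10)*sqrt(5): a pole of order 1; residue 35/52 - (175/572)*sqrt(5).
At 5/2 + (11/10)*sqrt(5): a pole of order 1; residue 35/52 + (175/572)*sqrt(5).
At 5: a pole of order 1; residue -35/26.


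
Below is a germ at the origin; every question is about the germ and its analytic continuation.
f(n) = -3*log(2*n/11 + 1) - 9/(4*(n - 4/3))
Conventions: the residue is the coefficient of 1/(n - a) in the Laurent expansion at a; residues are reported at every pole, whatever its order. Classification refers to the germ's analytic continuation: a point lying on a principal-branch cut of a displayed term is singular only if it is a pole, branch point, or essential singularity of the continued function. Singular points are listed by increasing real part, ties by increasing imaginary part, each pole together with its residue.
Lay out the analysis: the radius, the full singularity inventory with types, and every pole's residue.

Denominator factor (n - 4/3): pole of order 1 at 4/3, modulus 4/3.
Branch term (-3)*log(1 - n/(-11/2)): its argument vanishes at n = -11/2, a logarithmic branch point, modulus 11/2.
The radius of convergence is the smallest modulus among the singular points: 4/3.
The branch term is analytic at 4/3 and contributes nothing to the residue; only the rational part matters.
At the order-1 pole 4/3 set g(n) = (n - (4/3))*(rational part) = -9/4.
Simple pole: residue = g(a) at a = 4/3, which is -9/4.
List the singular points by increasing real part (a conjugate pair: the negative imaginary part first).

Radius of convergence at 0: 4/3.
At -11/2: a logarithmic branch point.
At 4/3: a pole of order 1; residue -9/4.


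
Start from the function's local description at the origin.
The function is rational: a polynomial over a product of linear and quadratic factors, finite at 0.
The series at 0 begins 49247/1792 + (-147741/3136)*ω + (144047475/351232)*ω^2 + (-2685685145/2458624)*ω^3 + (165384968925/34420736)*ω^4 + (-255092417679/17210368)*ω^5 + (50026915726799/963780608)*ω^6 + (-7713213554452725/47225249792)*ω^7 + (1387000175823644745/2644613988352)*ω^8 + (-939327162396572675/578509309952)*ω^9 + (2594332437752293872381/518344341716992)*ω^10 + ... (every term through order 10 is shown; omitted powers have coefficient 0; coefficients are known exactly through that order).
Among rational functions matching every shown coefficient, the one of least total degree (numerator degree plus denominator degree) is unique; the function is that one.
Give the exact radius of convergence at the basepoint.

The radius of convergence is -2/7 + (4/77)*sqrt(165).

No rational of total degree below 9 reproduces all 11 coefficients; solving the [0/9] Pade equations on them gives f(ω) = 37/(28*(ω - 1)**3*(ω**2 - 4*ω/7 - 4/11)**3), whose expansion matches every shown term.
Denominator factor (ω - 1)^3: pole of order 3 at 1, modulus 1.
Denominator factor (ω**2 - 4*ω/7 - 4/11)^3: discriminant 960/539, real irrational roots 2/7 + (4/77)*sqrt(165) and 2/7 - (4/77)*sqrt(165); poles of order 3, moduli 2/7 + (4/77)*sqrt(165) and -2/7 + (4/77)*sqrt(165).
The radius of convergence is the smallest modulus among the singular points: -2/7 + (4/77)*sqrt(165).


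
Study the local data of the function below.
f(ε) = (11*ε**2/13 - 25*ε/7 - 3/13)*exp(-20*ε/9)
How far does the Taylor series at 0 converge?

The factor exp(-20*ε/9) is entire and contributes no finite singular point.
The polynomial part has no poles.
No finite singular points: the Taylor series at 0 converges everywhere.

The radius of convergence is infinite.


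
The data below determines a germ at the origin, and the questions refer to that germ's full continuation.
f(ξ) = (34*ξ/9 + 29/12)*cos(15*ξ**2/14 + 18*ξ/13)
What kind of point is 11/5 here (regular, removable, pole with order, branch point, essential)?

The point is a regular point.

There is no denominator, hence no pole anywhere.
The factor cos(15*ξ**2/14 + 18*ξ/13) is entire.
So the germ continues analytically to 11/5.


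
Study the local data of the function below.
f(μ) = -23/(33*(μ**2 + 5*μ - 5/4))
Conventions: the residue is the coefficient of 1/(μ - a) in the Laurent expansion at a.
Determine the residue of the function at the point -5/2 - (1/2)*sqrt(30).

The residue is (23/990)*sqrt(30).

The factor μ**2 + 5*μ - 5/4 splits as (μ - a)(μ - a') with a = -5/2 - (1/2)*sqrt(30), a' = -5/2 + (1/2)*sqrt(30). At the order-1 pole a set g(μ) = (μ - a)*f(μ) = [-23/33] / (μ - a').
Simple pole: residue = g(a) at a = -5/2 - (1/2)*sqrt(30), which is (23/990)*sqrt(30).


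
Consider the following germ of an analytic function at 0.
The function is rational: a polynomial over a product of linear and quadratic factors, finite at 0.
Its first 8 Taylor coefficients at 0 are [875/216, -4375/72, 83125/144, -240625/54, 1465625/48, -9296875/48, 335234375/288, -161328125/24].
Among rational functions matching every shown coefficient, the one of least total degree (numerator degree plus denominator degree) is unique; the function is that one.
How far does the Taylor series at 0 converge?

No rational of total degree below 6 reproduces all 8 coefficients; solving the [0/6] Pade equations on them gives f(w) = 7/(27*(w**2 + 2*w + 2/5)**3), whose expansion matches every shown term.
Denominator factor (w**2 + 2*w + 2/5)^3: discriminant 12/5, real irrational roots -1 + (1/5)*sqrt(15) and -1 - (1/5)*sqrt(15); poles of order 3, moduli 1 - (1/5)*sqrt(15) and 1 + (1/5)*sqrt(15).
The radius of convergence is the smallest modulus among the singular points: 1 - (1/5)*sqrt(15).

The radius of convergence is 1 - (1/5)*sqrt(15).


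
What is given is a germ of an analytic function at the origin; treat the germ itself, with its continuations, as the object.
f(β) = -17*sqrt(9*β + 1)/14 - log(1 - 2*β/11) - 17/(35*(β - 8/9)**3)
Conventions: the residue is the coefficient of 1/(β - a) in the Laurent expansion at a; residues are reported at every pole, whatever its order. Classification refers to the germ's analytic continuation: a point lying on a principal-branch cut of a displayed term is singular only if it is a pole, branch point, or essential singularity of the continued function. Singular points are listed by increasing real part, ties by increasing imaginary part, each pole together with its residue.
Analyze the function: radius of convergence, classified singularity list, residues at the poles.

Denominator factor (β - 8/9)^3: pole of order 3 at 8/9, modulus 8/9.
Branch term (-17/14)*sqrt(1 - β/(-1/9)): its argument vanishes at β = -1/9, a square-root branch point, modulus 1/9.
Branch term (-1)*log(1 - β/(11/2)): its argument vanishes at β = 11/2, a logarithmic branch point, modulus 11/2.
The radius of convergence is the smallest modulus among the singular points: 1/9.
The branch terms are analytic at 8/9 and contribute nothing to the residue; only the rational part matters.
At the order-3 pole 8/9 set g(β) = (β - (8/9))^3*(rational part) = -17/35.
Order-3 pole: residue = g''(a)/2; g''(8/9) = 0, so the residue is 0.
List the singular points by increasing real part (a conjugate pair: the negative imaginary part first).

Radius of convergence at 0: 1/9.
At -1/9: an algebraic (square-root) branch point.
At 8/9: a pole of order 3; residue 0.
At 11/2: a logarithmic branch point.


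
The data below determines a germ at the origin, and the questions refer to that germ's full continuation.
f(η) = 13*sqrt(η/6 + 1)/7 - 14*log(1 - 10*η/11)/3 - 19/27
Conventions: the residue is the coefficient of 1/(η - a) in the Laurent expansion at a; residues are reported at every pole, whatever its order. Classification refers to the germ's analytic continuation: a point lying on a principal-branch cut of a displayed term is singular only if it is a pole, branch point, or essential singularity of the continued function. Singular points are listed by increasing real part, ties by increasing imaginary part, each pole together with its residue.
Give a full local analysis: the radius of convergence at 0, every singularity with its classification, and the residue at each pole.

Radius of convergence at 0: 11/10.
At -6: an algebraic (square-root) branch point.
At 11/10: a logarithmic branch point.

Branch term (13/7)*sqrt(1 - η/(-6)): its argument vanishes at η = -6, a square-root branch point, modulus 6.
Branch term (-14/3)*log(1 - η/(11/10)): its argument vanishes at η = 11/10, a logarithmic branch point, modulus 11/10.
The radius of convergence is the smallest modulus among the singular points: 11/10.
List the singular points by increasing real part (a conjugate pair: the negative imaginary part first).


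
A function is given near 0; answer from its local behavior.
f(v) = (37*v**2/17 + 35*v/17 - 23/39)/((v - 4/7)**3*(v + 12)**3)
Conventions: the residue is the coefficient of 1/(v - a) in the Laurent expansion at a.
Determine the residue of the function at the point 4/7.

At the order-3 pole 4/7 set g(v) = (v - (4/7))^3*f(v) = (37*v**2/17 + 35*v/17 - 23/39)/(v + 12)**3.
Order-3 pole: residue = g''(a)/2; g''(4/7) = 19696775/17151287296, so the residue is 19696775/34302574592.

The residue is 19696775/34302574592.


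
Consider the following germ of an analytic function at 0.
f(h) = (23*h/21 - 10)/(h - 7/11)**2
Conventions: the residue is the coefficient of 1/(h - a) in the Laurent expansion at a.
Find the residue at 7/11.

At the order-2 pole 7/11 set g(h) = (h - (7/11))^2*f(h) = 23*h/21 - 10.
Order-2 pole: residue = g'(a); g'(7/11) = 23/21, so the residue is 23/21.

The residue is 23/21.


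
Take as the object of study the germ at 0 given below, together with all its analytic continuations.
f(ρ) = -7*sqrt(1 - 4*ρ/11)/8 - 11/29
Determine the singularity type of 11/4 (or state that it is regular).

The point is an algebraic (square-root) branch point.

The term (-7/8)*sqrt(1 - ρ/(11/4)) has argument 1 - 11/4/(11/4) = 0 at 11/4: a square-root (algebraic, two-sheeted) branch point; the remaining terms are analytic or single-valued there.


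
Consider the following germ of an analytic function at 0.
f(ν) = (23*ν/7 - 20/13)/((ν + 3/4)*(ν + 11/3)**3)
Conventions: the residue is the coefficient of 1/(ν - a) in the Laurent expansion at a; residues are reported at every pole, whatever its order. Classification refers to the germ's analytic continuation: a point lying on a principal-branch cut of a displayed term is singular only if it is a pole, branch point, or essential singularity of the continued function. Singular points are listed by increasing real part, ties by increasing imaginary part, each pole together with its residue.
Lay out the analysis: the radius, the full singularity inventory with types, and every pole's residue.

Denominator factor (ν + 11/3)^3: pole of order 3 at -11/3, modulus 11/3.
Denominator factor (ν + 3/4): pole of order 1 at -3/4, modulus 3/4.
The radius of convergence is the smallest modulus among the singular points: 3/4.
At the order-3 pole -11/3 set g(ν) = (ν - (-11/3))^3*f(ν) = (23*ν/7 - 20/13)/(ν + 3/4).
Order-3 pole: residue = g''(a)/2; g''(-11/3) = 1258848/3901625, so the residue is 629424/3901625.
At the order-1 pole -3/4 set g(ν) = (ν - (-3/4))*f(ν) = (23*ν/7 - 20/13)/(ν + 11/3)**3.
Simple pole: residue = g(a) at a = -3/4, which is -629424/3901625.
List the singular points by increasing real part (a conjugate pair: the negative imaginary part first).

Radius of convergence at 0: 3/4.
At -11/3: a pole of order 3; residue 629424/3901625.
At -3/4: a pole of order 1; residue -629424/3901625.


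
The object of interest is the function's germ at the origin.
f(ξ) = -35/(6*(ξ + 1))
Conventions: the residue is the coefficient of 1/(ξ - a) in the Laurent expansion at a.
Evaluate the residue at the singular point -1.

The residue is -35/6.

At the order-1 pole -1 set g(ξ) = (ξ - (-1))*f(ξ) = -35/6.
Simple pole: residue = g(a) at a = -1, which is -35/6.


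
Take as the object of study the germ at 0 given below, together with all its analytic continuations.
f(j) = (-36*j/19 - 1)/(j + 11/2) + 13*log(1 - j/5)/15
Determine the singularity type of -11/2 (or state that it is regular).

The point is a pole of order 1.

The denominator factor j + 11/2 vanishes at -11/2 and appears to the power 1; the numerator there equals 179/19, nonzero, and no other factor vanishes.
The branch terms are analytic at this point.
Hence a pole whose order is the multiplicity, 1.


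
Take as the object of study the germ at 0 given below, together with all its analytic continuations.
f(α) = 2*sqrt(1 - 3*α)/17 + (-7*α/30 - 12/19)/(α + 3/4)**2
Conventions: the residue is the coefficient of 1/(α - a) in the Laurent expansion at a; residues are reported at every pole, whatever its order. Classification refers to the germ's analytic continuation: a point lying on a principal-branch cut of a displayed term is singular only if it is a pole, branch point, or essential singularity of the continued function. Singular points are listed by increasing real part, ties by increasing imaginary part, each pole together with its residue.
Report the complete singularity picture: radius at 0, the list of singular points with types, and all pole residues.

Radius of convergence at 0: 1/3.
At -3/4: a pole of order 2; residue -7/30.
At 1/3: an algebraic (square-root) branch point.

Denominator factor (α + 3/4)^2: pole of order 2 at -3/4, modulus 3/4.
Branch term (2/17)*sqrt(1 - α/(1/3)): its argument vanishes at α = 1/3, a square-root branch point, modulus 1/3.
The radius of convergence is the smallest modulus among the singular points: 1/3.
The branch term is analytic at -3/4 and contributes nothing to the residue; only the rational part matters.
At the order-2 pole -3/4 set g(α) = (α - (-3/4))^2*(rational part) = -7*α/30 - 12/19.
Order-2 pole: residue = g'(a); g'(-3/4) = -7/30, so the residue is -7/30.
List the singular points by increasing real part (a conjugate pair: the negative imaginary part first).


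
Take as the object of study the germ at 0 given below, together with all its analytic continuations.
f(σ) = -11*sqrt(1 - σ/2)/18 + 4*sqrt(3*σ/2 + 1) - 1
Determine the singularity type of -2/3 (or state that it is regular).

The term (4)*sqrt(1 - σ/(-2/3)) has argument 1 - -2/3/(-2/3) = 0 at -2/3: a square-root (algebraic, two-sheeted) branch point; the remaining terms are analytic or single-valued there.

The point is an algebraic (square-root) branch point.


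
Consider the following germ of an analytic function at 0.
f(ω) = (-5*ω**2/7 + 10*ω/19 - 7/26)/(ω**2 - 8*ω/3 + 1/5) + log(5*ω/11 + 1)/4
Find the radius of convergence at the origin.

The radius of convergence is 4/3 - (1/15)*sqrt(355).

Denominator factor (ω**2 - 8*ω/3 + 1/5): discriminant 284/45, real irrational roots 4/3 + (1/15)*sqrt(355) and 4/3 - (1/15)*sqrt(355); poles of order 1, moduli 4/3 + (1/15)*sqrt(355) and 4/3 - (1/15)*sqrt(355).
Branch term (1/4)*log(1 - ω/(-11/5)): its argument vanishes at ω = -11/5, a logarithmic branch point, modulus 11/5.
The radius of convergence is the smallest modulus among the singular points: 4/3 - (1/15)*sqrt(355).


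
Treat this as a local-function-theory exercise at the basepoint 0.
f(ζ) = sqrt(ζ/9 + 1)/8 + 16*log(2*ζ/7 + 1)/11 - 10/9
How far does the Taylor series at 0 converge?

The radius of convergence is 7/2.

Branch term (16/11)*log(1 - ζ/(-7/2)): its argument vanishes at ζ = -7/2, a logarithmic branch point, modulus 7/2.
Branch term (1/8)*sqrt(1 - ζ/(-9)): its argument vanishes at ζ = -9, a square-root branch point, modulus 9.
The radius of convergence is the smallest modulus among the singular points: 7/2.


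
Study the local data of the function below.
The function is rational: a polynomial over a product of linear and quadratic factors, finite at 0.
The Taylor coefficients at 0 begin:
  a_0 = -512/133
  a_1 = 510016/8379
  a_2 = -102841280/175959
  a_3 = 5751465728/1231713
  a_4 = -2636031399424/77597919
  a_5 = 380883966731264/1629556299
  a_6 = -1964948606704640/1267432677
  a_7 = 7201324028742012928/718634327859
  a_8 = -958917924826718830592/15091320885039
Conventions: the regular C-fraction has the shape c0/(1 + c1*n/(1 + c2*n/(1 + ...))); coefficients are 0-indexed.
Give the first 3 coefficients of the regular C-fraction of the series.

The regular C-fraction coefficients are [-512/133, 7969/504, -3562783/573768].


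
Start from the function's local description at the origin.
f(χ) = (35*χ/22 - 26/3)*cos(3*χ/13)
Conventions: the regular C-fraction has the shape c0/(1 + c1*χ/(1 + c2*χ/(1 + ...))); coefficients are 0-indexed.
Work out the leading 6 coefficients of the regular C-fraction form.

The regular C-fraction coefficients are [-26/3, 105/572, -6579/20020, 66/455, 1925/28509, 145565/1254396].

Taylor coefficients (expand at 0): a_0 = -26/3, a_1 = 35/22, a_2 = 3/13, a_3 = -315/7436, a_4 = -9/8788, a_5 = 945/5026736.
c0 = a_0 = -26/3. Peel one level at a time: if S = 1 + c*χ/S' with S'(0) = 1, then c is the χ-coefficient of S and S' = c*χ/(S - 1).
S_1 = c0/f = 1 + (105/572)*χ + (19737/327184)*χ^2 + ...; c1 = 105/572.
S_2 = c1*χ/(S_1 - 1) = 1 + (-6579/20020)*χ + (19737/414050)*χ^2 + ...; c2 = -6579/20020.
S_3 = c2*χ/(S_2 - 1) = 1 + (66/455)*χ + (-1210/123539)*χ^2 + ...; c3 = 66/455.
S_4 = c3*χ/(S_3 - 1) = 1 + (1925/28509)*χ + (-25473875/3251052324)*χ^2 + ...; c4 = 1925/28509.
S_5 = c4*χ/(S_4 - 1) = 1 + (145565/1254396)*χ + ...; c5 = 145565/1254396.


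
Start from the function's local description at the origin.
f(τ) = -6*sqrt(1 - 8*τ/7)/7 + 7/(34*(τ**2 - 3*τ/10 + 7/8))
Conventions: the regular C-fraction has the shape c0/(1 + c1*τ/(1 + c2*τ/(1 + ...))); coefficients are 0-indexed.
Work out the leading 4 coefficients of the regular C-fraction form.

The regular C-fraction coefficients are [-74/119, 1188/1295, -284534/384615, 79149142/295773093].

Taylor coefficients (expand at 0): a_0 = -74/119, a_1 = 2376/4165, a_2 = -14768/145775, a_3 = -484416/5102125.
c0 = a_0 = -74/119. Peel one level at a time: if S = 1 + c*τ/S' with S'(0) = 1, then c is the τ-coefficient of S and S' = c*τ/(S - 1).
S_1 = c0/f = 1 + (1188/1295)*τ + (1138136/1677025)*τ^2 + ...; c1 = 1188/1295.
S_2 = c1*τ/(S_1 - 1) = 1 + (-284534/384615)*τ + (4278332/21611205)*τ^2 + ...; c2 = -284534/384615.
S_3 = c2*τ/(S_2 - 1) = 1 + (79149142/295773093)*τ + ...; c3 = 79149142/295773093.


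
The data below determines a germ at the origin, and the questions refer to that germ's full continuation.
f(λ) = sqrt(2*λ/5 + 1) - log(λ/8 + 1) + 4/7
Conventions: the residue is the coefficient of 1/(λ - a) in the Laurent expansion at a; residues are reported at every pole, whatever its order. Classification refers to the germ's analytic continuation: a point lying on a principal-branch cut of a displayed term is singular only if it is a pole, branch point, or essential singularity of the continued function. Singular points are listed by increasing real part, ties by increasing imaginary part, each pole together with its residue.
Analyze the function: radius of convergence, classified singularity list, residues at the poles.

Radius of convergence at 0: 5/2.
At -8: a logarithmic branch point.
At -5/2: an algebraic (square-root) branch point.

Branch term (1)*sqrt(1 - λ/(-5/2)): its argument vanishes at λ = -5/2, a square-root branch point, modulus 5/2.
Branch term (-1)*log(1 - λ/(-8)): its argument vanishes at λ = -8, a logarithmic branch point, modulus 8.
The radius of convergence is the smallest modulus among the singular points: 5/2.
List the singular points by increasing real part (a conjugate pair: the negative imaginary part first).


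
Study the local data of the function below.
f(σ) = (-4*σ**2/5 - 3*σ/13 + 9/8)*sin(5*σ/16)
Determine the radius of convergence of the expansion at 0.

The radius of convergence is infinite.

The factor sin(5*σ/16) is entire and contributes no finite singular point.
The polynomial part has no poles.
No finite singular points: the Taylor series at 0 converges everywhere.


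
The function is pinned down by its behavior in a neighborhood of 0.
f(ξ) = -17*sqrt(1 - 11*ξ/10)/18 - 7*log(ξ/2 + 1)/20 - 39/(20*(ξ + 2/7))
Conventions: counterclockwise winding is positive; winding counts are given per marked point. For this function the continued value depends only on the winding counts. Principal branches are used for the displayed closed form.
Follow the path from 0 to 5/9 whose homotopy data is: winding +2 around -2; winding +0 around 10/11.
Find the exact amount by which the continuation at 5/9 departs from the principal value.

Continued minus principal equals -(7/5)*pi*i.

The rational part is single-valued and drops out of the difference; each branch term changes only by its own monodromy.
(-7/20)*log(1 - ξ/(-2)): each positive loop around -2 adds 2*pi*i to the log, so winding +2 contributes (-7/20)*(2)*2*pi*i = -(7/5)*pi*i.
(-17/18)*sqrt(1 - ξ/(10/11)): winding +0 is even, the square root returns to the same sheet, contribution 0.
Summing the contributions at ξ = 5/9 gives -(7/5)*pi*i.


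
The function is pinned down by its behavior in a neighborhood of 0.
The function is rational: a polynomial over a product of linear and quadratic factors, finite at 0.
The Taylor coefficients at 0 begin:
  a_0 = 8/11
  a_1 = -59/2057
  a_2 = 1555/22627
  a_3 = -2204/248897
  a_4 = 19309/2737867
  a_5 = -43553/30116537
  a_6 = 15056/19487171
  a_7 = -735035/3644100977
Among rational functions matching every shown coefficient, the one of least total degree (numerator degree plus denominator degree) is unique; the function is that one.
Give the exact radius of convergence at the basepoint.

No rational of total degree below 3 reproduces all 8 coefficients; solving the [1/2] Pade equations on them gives f(ψ) = (-7*ψ/17 - 8)/(ψ**2 - ψ - 11), whose expansion matches every shown term.
Denominator factor (ψ**2 - ψ - 11): discriminant 45, real irrational roots 1/2 + (3/2)*sqrt(5) and 1/2 - (3/2)*sqrt(5); poles of order 1, moduli 1/2 + (3/2)*sqrt(5) and -1/2 + (3/2)*sqrt(5).
The radius of convergence is the smallest modulus among the singular points: -1/2 + (3/2)*sqrt(5).

The radius of convergence is -1/2 + (3/2)*sqrt(5).


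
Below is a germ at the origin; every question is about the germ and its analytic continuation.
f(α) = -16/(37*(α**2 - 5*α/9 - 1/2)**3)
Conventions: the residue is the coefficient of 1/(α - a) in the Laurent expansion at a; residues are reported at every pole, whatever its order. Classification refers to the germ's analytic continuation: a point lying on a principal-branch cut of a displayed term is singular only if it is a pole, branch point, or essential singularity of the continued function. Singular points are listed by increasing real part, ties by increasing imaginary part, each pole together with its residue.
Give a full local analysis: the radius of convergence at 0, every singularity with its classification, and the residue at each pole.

Radius of convergence at 0: -5/18 + (1/18)*sqrt(187).
At 5/18 - (1/18)*sqrt(187): a pole of order 3; residue (5668704/241950511)*sqrt(187).
At 5/18 + (1/18)*sqrt(187): a pole of order 3; residue -(5668704/241950511)*sqrt(187).

Denominator factor (α**2 - 5*α/9 - 1/2)^3: discriminant 187/81, real irrational roots 5/18 + (1/18)*sqrt(187) and 5/18 - (1/18)*sqrt(187); poles of order 3, moduli 5/18 + (1/18)*sqrt(187) and -5/18 + (1/18)*sqrt(187).
The radius of convergence is the smallest modulus among the singular points: -5/18 + (1/18)*sqrt(187).
The factor α**2 - 5*α/9 - 1/2 splits as (α - a)(α - a') with a = 5/18 - (1/18)*sqrt(187), a' = 5/18 + (1/18)*sqrt(187). At the order-3 pole a set g(α) = (α - a)^3*f(α) = [-16/37] / (α - a')^3.
Order-3 pole: residue = g''(a)/2; g''(5/18 - (1/18)*sqrt(187)) = (11337408/241950511)*sqrt(187), so the residue is (5668704/241950511)*sqrt(187).
The factor α**2 - 5*α/9 - 1/2 splits as (α - a)(α - a') with a = 5/18 + (1/18)*sqrt(187), a' = 5/18 - (1/18)*sqrt(187). At the order-3 pole a set g(α) = (α - a)^3*f(α) = [-16/37] / (α - a')^3.
Order-3 pole: residue = g''(a)/2; g''(5/18 + (1/18)*sqrt(187)) = -(11337408/241950511)*sqrt(187), so the residue is -(5668704/241950511)*sqrt(187).
List the singular points by increasing real part (a conjugate pair: the negative imaginary part first).


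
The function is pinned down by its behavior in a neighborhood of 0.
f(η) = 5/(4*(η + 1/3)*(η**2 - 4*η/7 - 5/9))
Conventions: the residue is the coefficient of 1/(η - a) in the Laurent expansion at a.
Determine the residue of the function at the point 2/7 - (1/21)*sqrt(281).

The residue is 315/128 + (4095/35968)*sqrt(281).

The factor η**2 - 4*η/7 - 5/9 splits as (η - a)(η - a') with a = 2/7 - (1/21)*sqrt(281), a' = 2/7 + (1/21)*sqrt(281). At the order-1 pole a set g(η) = (η - a)*f(η) = [5/(4*(η + 1/3))] / (η - a').
Simple pole: residue = g(a) at a = 2/7 - (1/21)*sqrt(281), which is 315/128 + (4095/35968)*sqrt(281).


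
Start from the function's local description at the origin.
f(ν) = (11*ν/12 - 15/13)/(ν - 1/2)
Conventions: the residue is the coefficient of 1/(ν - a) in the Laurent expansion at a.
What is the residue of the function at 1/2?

The residue is -217/312.

At the order-1 pole 1/2 set g(ν) = (ν - (1/2))*f(ν) = 11*ν/12 - 15/13.
Simple pole: residue = g(a) at a = 1/2, which is -217/312.


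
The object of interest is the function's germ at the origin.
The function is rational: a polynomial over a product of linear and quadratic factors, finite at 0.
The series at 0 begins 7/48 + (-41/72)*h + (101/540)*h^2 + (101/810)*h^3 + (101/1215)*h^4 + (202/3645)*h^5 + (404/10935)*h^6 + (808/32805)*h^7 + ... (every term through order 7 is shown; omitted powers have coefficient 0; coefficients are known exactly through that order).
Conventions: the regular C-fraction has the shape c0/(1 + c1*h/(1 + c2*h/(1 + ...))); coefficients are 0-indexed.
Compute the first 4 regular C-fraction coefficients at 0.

Taylor coefficients (read off): a_0 = 7/48, a_1 = -41/72, a_2 = 101/540, a_3 = 101/810.
c0 = a_0 = 7/48. Peel one level at a time: if S = 1 + c*h/S' with S'(0) = 1, then c is the h-coefficient of S and S' = c*h/(S - 1).
S_1 = c0/f = 1 + (82/21)*h + (10264/735)*h^2 + ...; c1 = 82/21.
S_2 = c1*h/(S_1 - 1) = 1 + (-5132/1435)*h + (13736/42025)*h^2 + ...; c2 = -5132/1435.
S_3 = c2*h/(S_2 - 1) = 1 + (24038/263015)*h + ...; c3 = 24038/263015.

The regular C-fraction coefficients are [7/48, 82/21, -5132/1435, 24038/263015].


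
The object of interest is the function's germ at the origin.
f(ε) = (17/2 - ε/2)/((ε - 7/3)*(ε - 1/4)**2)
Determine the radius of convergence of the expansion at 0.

The radius of convergence is 1/4.

Denominator factor (ε - 1/4)^2: pole of order 2 at 1/4, modulus 1/4.
Denominator factor (ε - 7/3): pole of order 1 at 7/3, modulus 7/3.
The radius of convergence is the smallest modulus among the singular points: 1/4.


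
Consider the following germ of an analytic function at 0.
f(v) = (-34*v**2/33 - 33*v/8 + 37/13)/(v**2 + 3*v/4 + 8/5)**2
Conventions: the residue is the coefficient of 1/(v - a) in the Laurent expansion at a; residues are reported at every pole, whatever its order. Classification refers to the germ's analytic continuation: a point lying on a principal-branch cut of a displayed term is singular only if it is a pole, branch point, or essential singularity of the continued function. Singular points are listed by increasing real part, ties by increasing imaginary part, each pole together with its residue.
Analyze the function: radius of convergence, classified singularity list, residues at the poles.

Denominator factor (v**2 + 3*v/4 + 8/5)^2: discriminant -467/80, complex-conjugate roots (-3/8) + ((1/40)*sqrt(2335))*i and (-3/8) - ((1/40)*sqrt(2335))*i; poles of order 2, moduli (2/5)*sqrt(10) and (2/5)*sqrt(10).
The radius of convergence is the smallest modulus among the singular points: (2/5)*sqrt(10).
The factor v**2 + 3*v/4 + 8/5 splits as (v - a)(v - a') with a = (-3/8) - ((1/40)*sqrt(2335))*i, a' = (-3/8) + ((1/40)*sqrt(2335))*i. At the order-2 pole a set g(v) = (v - a)^2*f(v) = [-34*v**2/33 - 33*v/8 + 37/13] / (v - a')^2.
Order-2 pole: residue = g'(a); g'((-3/8) - ((1/40)*sqrt(2335))*i) = ((753542/93560181)*sqrt(2335))*i, so the residue is ((753542/93560181)*sqrt(2335))*i.
The factor v**2 + 3*v/4 + 8/5 splits as (v - a)(v - a') with a = (-3/8) + ((1/40)*sqrt(2335))*i, a' = (-3/8) - ((1/40)*sqrt(2335))*i. At the order-2 pole a set g(v) = (v - a)^2*f(v) = [-34*v**2/33 - 33*v/8 + 37/13] / (v - a')^2.
Order-2 pole: residue = g'(a); g'((-3/8) + ((1/40)*sqrt(2335))*i) = -((753542/93560181)*sqrt(2335))*i, so the residue is -((753542/93560181)*sqrt(2335))*i.
List the singular points by increasing real part (a conjugate pair: the negative imaginary part first).

Radius of convergence at 0: (2/5)*sqrt(10).
At (-3/8) - ((1/40)*sqrt(2335))*i: a pole of order 2; residue ((753542/93560181)*sqrt(2335))*i.
At (-3/8) + ((1/40)*sqrt(2335))*i: a pole of order 2; residue -((753542/93560181)*sqrt(2335))*i.


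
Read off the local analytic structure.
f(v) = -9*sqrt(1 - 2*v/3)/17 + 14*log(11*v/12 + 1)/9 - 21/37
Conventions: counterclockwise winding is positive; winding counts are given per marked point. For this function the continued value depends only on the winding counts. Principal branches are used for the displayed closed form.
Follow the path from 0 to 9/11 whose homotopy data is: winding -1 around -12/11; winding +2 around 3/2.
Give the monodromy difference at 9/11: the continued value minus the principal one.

The rational part is single-valued and drops out of the difference; each branch term changes only by its own monodromy.
(14/9)*log(1 - v/(-12/11)): each positive loop around -12/11 adds 2*pi*i to the log, so winding -1 contributes (14/9)*(-1)*2*pi*i = -(28/9)*pi*i.
(-9/17)*sqrt(1 - v/(3/2)): winding +2 is even, the square root returns to the same sheet, contribution 0.
Summing the contributions at v = 9/11 gives -(28/9)*pi*i.

Continued minus principal equals -(28/9)*pi*i.


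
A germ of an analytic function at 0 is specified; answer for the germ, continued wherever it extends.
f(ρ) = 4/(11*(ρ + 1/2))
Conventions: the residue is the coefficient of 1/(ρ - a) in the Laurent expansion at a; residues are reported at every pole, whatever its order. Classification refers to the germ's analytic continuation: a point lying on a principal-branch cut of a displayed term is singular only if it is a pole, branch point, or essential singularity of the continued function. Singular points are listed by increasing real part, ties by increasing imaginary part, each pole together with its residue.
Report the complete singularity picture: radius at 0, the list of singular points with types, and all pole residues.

Denominator factor (ρ + 1/2): pole of order 1 at -1/2, modulus 1/2.
The radius of convergence is the smallest modulus among the singular points: 1/2.
At the order-1 pole -1/2 set g(ρ) = (ρ - (-1/2))*f(ρ) = 4/11.
Simple pole: residue = g(a) at a = -1/2, which is 4/11.

Radius of convergence at 0: 1/2.
At -1/2: a pole of order 1; residue 4/11.


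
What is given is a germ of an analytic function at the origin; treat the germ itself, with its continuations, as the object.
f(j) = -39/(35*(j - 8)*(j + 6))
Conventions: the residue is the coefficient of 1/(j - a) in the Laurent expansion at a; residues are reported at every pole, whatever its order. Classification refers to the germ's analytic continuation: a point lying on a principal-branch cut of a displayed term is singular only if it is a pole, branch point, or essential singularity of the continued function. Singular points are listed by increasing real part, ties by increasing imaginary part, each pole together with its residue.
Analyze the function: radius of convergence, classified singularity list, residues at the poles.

Denominator factor (j + 6): pole of order 1 at -6, modulus 6.
Denominator factor (j - 8): pole of order 1 at 8, modulus 8.
The radius of convergence is the smallest modulus among the singular points: 6.
At the order-1 pole -6 set g(j) = (j - (-6))*f(j) = -39/(35*(j - 8)).
Simple pole: residue = g(a) at a = -6, which is 39/490.
At the order-1 pole 8 set g(j) = (j - (8))*f(j) = -39/(35*(j + 6)).
Simple pole: residue = g(a) at a = 8, which is -39/490.
List the singular points by increasing real part (a conjugate pair: the negative imaginary part first).

Radius of convergence at 0: 6.
At -6: a pole of order 1; residue 39/490.
At 8: a pole of order 1; residue -39/490.


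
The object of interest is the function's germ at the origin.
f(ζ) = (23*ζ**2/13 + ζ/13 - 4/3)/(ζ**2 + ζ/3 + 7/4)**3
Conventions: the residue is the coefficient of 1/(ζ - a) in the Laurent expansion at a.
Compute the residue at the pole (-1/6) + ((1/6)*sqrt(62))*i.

The residue is ((10665/6196528)*sqrt(62))*i.

The factor ζ**2 + ζ/3 + 7/4 splits as (ζ - a)(ζ - a') with a = (-1/6) + ((1/6)*sqrt(62))*i, a' = (-1/6) - ((1/6)*sqrt(62))*i. At the order-3 pole a set g(ζ) = (ζ - a)^3*f(ζ) = [23*ζ**2/13 + ζ/13 - 4/3] / (ζ - a')^3.
Order-3 pole: residue = g''(a)/2; g''((-1/6) + ((1/6)*sqrt(62))*i) = ((10665/3098264)*sqrt(62))*i, so the residue is ((10665/6196528)*sqrt(62))*i.


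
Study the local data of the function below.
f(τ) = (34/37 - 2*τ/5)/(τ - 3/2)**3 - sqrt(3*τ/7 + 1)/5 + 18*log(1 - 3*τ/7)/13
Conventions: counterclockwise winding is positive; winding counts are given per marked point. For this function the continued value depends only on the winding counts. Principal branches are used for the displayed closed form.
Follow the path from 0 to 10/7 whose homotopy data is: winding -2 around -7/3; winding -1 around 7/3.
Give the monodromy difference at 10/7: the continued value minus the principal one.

Continued minus principal equals -(36/13)*pi*i.

The rational part is single-valued and drops out of the difference; each branch term changes only by its own monodromy.
(18/13)*log(1 - τ/(7/3)): each positive loop around 7/3 adds 2*pi*i to the log, so winding -1 contributes (18/13)*(-1)*2*pi*i = -(36/13)*pi*i.
(-1/5)*sqrt(1 - τ/(-7/3)): winding -2 is even, the square root returns to the same sheet, contribution 0.
Summing the contributions at τ = 10/7 gives -(36/13)*pi*i.


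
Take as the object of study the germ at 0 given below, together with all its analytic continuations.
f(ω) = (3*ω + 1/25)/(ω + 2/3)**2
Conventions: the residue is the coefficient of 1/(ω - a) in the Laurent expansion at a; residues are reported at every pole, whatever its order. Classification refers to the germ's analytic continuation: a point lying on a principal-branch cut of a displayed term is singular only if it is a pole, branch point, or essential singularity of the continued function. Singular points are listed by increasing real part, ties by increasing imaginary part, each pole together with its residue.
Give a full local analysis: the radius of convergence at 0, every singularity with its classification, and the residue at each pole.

Radius of convergence at 0: 2/3.
At -2/3: a pole of order 2; residue 3.

Denominator factor (ω + 2/3)^2: pole of order 2 at -2/3, modulus 2/3.
The radius of convergence is the smallest modulus among the singular points: 2/3.
At the order-2 pole -2/3 set g(ω) = (ω - (-2/3))^2*f(ω) = 3*ω + 1/25.
Order-2 pole: residue = g'(a); g'(-2/3) = 3, so the residue is 3.


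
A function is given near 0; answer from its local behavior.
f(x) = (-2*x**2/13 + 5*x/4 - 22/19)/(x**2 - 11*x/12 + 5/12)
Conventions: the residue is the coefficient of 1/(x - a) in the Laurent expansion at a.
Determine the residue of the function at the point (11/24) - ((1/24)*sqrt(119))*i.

The factor x**2 - 11*x/12 + 5/12 splits as (x - a)(x - a') with a = (11/24) - ((1/24)*sqrt(119))*i, a' = (11/24) + ((1/24)*sqrt(119))*i. At the order-1 pole a set g(x) = (x - a)*f(x) = [-2*x**2/13 + 5*x/4 - 22/19] / (x - a').
Simple pole: residue = g(a) at a = (11/24) - ((1/24)*sqrt(119))*i, which is (173/312) - ((41651/705432)*sqrt(119))*i.

The residue is (173/312) - ((41651/705432)*sqrt(119))*i.


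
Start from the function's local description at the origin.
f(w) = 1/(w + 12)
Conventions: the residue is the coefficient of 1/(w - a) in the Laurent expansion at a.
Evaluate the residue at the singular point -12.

At the order-1 pole -12 set g(w) = (w - (-12))*f(w) = 1.
Simple pole: residue = g(a) at a = -12, which is 1.

The residue is 1.


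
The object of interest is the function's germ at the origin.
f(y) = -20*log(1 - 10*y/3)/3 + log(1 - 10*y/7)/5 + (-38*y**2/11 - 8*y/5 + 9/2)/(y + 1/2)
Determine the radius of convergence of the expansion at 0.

The radius of convergence is 3/10.

Denominator factor (y + 1/2): pole of order 1 at -1/2, modulus 1/2.
Branch term (1/5)*log(1 - y/(7/10)): its argument vanishes at y = 7/10, a logarithmic branch point, modulus 7/10.
Branch term (-20/3)*log(1 - y/(3/10)): its argument vanishes at y = 3/10, a logarithmic branch point, modulus 3/10.
The radius of convergence is the smallest modulus among the singular points: 3/10.


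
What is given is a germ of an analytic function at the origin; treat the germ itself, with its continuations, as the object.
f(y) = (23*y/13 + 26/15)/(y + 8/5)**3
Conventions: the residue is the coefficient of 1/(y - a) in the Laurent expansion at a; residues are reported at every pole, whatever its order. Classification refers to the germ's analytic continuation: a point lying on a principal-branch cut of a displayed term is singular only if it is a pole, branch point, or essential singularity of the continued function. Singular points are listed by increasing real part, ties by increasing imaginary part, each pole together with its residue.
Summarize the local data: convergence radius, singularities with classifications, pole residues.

Radius of convergence at 0: 8/5.
At -8/5: a pole of order 3; residue 0.

Denominator factor (y + 8/5)^3: pole of order 3 at -8/5, modulus 8/5.
The radius of convergence is the smallest modulus among the singular points: 8/5.
At the order-3 pole -8/5 set g(y) = (y - (-8/5))^3*f(y) = 23*y/13 + 26/15.
Order-3 pole: residue = g''(a)/2; g''(-8/5) = 0, so the residue is 0.
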